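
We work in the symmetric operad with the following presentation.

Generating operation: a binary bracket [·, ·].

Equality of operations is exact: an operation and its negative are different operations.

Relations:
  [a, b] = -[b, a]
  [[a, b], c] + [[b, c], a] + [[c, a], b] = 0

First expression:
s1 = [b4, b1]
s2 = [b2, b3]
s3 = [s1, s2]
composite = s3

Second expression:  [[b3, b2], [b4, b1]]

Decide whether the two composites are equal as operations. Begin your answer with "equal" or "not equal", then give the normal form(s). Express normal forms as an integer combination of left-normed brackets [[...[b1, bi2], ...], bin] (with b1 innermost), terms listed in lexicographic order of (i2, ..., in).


The first composite normalizes to -[[[b1, b4], b2], b3] + [[[b1, b4], b3], b2]
The second composite normalizes to -[[[b1, b4], b2], b3] + [[[b1, b4], b3], b2]
One common form — equal.

equal: each reduces to -[[[b1, b4], b2], b3] + [[[b1, b4], b3], b2]


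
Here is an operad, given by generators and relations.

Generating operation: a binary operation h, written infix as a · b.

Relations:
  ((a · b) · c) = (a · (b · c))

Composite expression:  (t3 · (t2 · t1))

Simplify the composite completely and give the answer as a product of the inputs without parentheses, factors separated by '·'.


t3 · t2 · t1

Every regrouping of h is equal, so read the t-inputs in written order.
(t2 · t1) reduces to t2 · t1
(t3 · (t2 · t1)) reduces to t3 · t2 · t1


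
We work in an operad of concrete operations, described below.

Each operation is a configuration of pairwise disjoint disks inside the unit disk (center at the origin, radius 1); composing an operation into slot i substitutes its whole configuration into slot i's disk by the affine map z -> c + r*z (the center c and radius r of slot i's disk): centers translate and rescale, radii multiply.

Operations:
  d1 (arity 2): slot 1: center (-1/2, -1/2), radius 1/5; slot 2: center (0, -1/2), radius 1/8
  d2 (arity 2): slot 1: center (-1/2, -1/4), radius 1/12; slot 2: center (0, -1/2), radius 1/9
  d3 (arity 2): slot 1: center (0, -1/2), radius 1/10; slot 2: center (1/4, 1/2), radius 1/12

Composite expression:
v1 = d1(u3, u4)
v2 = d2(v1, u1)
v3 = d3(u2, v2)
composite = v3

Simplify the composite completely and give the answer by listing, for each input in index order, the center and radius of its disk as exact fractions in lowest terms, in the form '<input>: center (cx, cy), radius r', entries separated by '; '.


u1: center (1/4, 11/24), radius 1/108; u2: center (0, -1/2), radius 1/10; u3: center (59/288, 137/288), radius 1/720; u4: center (5/24, 137/288), radius 1/1152

Below d3, radii multiply path by path; the u-disk centers shift.
for u2, the 1-step affine chain lands on center (0, -1/2), radius 1/10
for u3, the 3-step affine chain lands on center (59/288, 137/288), radius 1/720
for u4, the 3-step affine chain lands on center (5/24, 137/288), radius 1/1152
for u1, the 2-step affine chain lands on center (1/4, 11/24), radius 1/108


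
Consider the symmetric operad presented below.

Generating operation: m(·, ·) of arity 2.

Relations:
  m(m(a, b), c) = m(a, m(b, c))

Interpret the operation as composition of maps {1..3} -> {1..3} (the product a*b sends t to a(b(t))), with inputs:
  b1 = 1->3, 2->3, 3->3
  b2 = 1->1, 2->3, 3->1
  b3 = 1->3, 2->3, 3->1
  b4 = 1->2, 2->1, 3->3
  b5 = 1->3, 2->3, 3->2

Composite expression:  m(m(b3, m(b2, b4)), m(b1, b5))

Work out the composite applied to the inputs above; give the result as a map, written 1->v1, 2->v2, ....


1->3, 2->3, 3->3

m(b2, b4) = 1->3, 2->1, 3->1
m(b3, m(b2, b4)) = 1->1, 2->3, 3->3
m(b1, b5) = 1->3, 2->3, 3->3
m(m(b3, m(b2, b4)), m(b1, b5)) = 1->3, 2->3, 3->3


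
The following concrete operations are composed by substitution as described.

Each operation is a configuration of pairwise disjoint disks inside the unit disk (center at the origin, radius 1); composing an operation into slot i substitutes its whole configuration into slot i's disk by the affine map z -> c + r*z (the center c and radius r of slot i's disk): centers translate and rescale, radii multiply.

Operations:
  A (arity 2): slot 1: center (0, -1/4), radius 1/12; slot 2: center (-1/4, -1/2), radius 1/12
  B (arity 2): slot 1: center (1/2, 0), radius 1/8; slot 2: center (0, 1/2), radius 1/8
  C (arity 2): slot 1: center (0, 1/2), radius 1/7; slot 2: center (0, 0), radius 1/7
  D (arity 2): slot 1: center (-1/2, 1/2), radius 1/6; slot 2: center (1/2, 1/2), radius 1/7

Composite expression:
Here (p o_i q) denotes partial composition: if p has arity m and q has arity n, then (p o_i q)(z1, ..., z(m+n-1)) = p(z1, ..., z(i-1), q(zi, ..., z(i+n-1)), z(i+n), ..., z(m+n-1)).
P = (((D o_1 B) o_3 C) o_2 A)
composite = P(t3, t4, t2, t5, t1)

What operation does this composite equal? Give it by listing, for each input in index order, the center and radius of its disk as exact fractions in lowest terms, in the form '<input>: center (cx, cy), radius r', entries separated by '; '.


Follow each t-input down from D: c' goes to c + r*c', radius to r*r'.
for t3, the 2-step affine chain lands on center (-5/12, 1/2), radius 1/48
for t4, the 3-step affine chain lands on center (-1/2, 37/64), radius 1/576
for t2, the 3-step affine chain lands on center (-97/192, 55/96), radius 1/576
for t5, the 2-step affine chain lands on center (1/2, 4/7), radius 1/49
for t1, the 2-step affine chain lands on center (1/2, 1/2), radius 1/49

t1: center (1/2, 1/2), radius 1/49; t2: center (-97/192, 55/96), radius 1/576; t3: center (-5/12, 1/2), radius 1/48; t4: center (-1/2, 37/64), radius 1/576; t5: center (1/2, 4/7), radius 1/49


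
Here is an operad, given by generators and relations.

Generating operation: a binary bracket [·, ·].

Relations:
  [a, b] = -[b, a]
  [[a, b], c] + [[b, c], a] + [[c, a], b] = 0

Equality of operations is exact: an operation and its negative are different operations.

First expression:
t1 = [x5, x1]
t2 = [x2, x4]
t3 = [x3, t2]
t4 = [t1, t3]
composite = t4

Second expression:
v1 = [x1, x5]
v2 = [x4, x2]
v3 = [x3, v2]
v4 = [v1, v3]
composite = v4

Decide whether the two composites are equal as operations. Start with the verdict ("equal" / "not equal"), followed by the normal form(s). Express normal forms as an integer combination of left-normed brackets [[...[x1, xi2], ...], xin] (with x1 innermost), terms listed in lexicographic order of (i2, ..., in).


equal; the common form is [[[[x1, x5], x2], x4], x3] - [[[[x1, x5], x3], x2], x4] + [[[[x1, x5], x3], x4], x2] - [[[[x1, x5], x4], x2], x3]


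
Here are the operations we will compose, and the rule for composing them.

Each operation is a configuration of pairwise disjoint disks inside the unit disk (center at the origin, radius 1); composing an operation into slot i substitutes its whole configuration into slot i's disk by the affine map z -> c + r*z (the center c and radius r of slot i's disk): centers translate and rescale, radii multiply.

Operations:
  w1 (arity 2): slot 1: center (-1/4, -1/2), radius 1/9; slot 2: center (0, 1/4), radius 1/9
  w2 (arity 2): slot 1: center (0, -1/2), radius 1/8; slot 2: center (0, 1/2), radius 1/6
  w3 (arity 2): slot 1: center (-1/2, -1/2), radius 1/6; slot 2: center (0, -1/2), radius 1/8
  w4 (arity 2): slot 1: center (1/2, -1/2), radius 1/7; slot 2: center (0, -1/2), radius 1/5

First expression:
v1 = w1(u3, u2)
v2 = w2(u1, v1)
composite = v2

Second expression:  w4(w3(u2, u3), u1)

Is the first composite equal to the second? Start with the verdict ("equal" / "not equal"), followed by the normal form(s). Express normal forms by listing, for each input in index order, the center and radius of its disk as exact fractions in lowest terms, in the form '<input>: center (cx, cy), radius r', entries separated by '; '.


In normal form, the first expression is u1: center (0, -1/2), radius 1/8; u2: center (0, 13/24), radius 1/54; u3: center (-1/24, 5/12), radius 1/54
In normal form, the second expression is u1: center (0, -1/2), radius 1/5; u2: center (3/7, -4/7), radius 1/42; u3: center (1/2, -4/7), radius 1/56
No match — not equal.

not equal: they reduce to u1: center (0, -1/2), radius 1/8; u2: center (0, 13/24), radius 1/54; u3: center (-1/24, 5/12), radius 1/54 and u1: center (0, -1/2), radius 1/5; u2: center (3/7, -4/7), radius 1/42; u3: center (1/2, -4/7), radius 1/56


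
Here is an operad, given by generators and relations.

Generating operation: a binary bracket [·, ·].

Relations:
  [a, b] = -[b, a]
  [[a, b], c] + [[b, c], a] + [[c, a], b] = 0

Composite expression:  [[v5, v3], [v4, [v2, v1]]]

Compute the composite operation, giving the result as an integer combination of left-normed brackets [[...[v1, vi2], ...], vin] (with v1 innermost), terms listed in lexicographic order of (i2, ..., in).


A multilinear Lie element is pinned by v1-initial words (v1 innermost).
Composite bracket: [[v5, v3], [v4, [v2, v1]]]
Expanding via [a, b] = ab - ba: 16 signed words (2^4 = 16).
Collect the words opening with v1:
  v1v2v4v3v5 appears with sign +1, giving the term +[[[[v1, v2], v4], v3], v5]
  v1v2v4v5v3 appears with sign -1, giving the term -[[[[v1, v2], v4], v5], v3]

[[[[v1, v2], v4], v3], v5] - [[[[v1, v2], v4], v5], v3]


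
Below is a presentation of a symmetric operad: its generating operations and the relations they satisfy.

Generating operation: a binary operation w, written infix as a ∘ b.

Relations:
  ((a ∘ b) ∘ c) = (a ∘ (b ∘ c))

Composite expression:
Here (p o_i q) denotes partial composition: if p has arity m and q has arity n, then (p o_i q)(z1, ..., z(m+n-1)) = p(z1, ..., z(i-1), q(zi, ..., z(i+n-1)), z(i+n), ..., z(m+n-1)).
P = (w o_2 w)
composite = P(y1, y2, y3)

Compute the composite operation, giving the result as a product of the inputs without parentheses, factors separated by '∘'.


y1 ∘ y2 ∘ y3


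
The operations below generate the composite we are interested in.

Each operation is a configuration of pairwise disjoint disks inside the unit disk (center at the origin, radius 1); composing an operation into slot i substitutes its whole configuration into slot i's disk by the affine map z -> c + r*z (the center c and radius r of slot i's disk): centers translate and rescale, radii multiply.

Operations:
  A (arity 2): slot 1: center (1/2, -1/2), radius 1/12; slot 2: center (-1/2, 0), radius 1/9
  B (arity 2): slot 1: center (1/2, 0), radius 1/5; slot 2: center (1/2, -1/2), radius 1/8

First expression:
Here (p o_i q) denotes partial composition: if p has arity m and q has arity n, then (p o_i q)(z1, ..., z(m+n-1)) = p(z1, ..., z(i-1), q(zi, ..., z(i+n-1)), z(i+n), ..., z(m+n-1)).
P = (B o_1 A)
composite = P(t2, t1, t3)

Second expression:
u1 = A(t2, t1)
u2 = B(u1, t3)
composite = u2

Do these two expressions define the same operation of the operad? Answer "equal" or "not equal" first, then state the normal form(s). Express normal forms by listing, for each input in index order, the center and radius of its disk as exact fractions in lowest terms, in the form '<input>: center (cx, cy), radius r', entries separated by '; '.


equal: each reduces to t1: center (2/5, 0), radius 1/45; t2: center (3/5, -1/10), radius 1/60; t3: center (1/2, -1/2), radius 1/8

The first expression, normalized: t1: center (2/5, 0), radius 1/45; t2: center (3/5, -1/10), radius 1/60; t3: center (1/2, -1/2), radius 1/8
The second expression, normalized: t1: center (2/5, 0), radius 1/45; t2: center (3/5, -1/10), radius 1/60; t3: center (1/2, -1/2), radius 1/8
The normal forms match — equal.


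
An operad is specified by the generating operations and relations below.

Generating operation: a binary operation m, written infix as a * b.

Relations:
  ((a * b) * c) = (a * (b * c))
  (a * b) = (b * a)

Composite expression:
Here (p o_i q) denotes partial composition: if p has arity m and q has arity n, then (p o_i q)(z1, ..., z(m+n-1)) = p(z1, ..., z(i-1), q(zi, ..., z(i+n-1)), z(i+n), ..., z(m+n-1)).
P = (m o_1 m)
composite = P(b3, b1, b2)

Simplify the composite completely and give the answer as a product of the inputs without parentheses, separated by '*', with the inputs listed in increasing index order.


b1 * b2 * b3

With m associative and commutative, the b-input set is all that matters.
(b3 * b1) linearizes to b3 * b1
((b3 * b1) * b2) linearizes to b3 * b1 * b2
sorting the factors by input index: b1 * b2 * b3


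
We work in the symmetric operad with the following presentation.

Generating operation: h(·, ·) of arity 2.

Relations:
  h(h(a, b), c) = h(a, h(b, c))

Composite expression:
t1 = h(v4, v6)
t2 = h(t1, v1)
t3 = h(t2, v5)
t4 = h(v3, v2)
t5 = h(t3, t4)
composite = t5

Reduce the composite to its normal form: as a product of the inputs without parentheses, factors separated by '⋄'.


Every regrouping of h is equal, so read the v-inputs in written order.
h(v4, v6) spells out as v4 ⋄ v6
h(h(v4, v6), v1) spells out as v4 ⋄ v6 ⋄ v1
h(h(h(v4, v6), v1), v5) spells out as v4 ⋄ v6 ⋄ v1 ⋄ v5
h(v3, v2) spells out as v3 ⋄ v2
h(h(h(h(v4, v6), v1), v5), h(v3, v2)) spells out as v4 ⋄ v6 ⋄ v1 ⋄ v5 ⋄ v3 ⋄ v2

v4 ⋄ v6 ⋄ v1 ⋄ v5 ⋄ v3 ⋄ v2


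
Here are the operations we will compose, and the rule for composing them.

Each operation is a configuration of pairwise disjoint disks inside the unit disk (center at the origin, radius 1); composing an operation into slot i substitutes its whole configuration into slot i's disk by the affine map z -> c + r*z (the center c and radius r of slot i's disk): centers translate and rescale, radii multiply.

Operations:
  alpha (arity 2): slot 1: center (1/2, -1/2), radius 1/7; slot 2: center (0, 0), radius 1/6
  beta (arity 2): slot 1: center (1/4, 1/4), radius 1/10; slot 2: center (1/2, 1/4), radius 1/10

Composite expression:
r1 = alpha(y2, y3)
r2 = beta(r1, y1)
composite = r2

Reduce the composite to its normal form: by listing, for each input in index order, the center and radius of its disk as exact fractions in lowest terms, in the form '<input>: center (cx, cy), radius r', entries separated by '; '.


y1: center (1/2, 1/4), radius 1/10; y2: center (3/10, 1/5), radius 1/70; y3: center (1/4, 1/4), radius 1/60

Nesting under beta composes maps z -> c + r*z down each y-path.
y2: after 2 affine steps, its disk has center (3/10, 1/5), radius 1/70
y3: after 2 affine steps, its disk has center (1/4, 1/4), radius 1/60
y1: after 1 affine step, its disk has center (1/2, 1/4), radius 1/10


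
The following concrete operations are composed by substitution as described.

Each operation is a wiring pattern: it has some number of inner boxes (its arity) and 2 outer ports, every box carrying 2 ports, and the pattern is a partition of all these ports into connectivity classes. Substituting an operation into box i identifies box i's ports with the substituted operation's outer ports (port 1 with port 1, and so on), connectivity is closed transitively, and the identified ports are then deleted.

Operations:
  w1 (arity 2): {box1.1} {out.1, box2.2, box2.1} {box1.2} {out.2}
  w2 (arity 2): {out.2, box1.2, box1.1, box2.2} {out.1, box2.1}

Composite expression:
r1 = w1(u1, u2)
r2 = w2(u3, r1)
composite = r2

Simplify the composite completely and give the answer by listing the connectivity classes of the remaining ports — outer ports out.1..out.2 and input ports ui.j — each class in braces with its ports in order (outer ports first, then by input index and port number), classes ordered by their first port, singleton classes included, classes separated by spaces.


Treat the ports identified at w2 as solder joints: merge, then drop.
the subtree at w1 composes to {out.1, u2.1, u2.2} {out.2} {u1.1} {u1.2} on (u1, u2); out.j = own outer ports
the subtree at w2 composes to {out.1, u2.1, u2.2} {out.2, u3.1, u3.2} {u1.1} {u1.2} on (u3, u1, u2); out.j = own outer ports

{out.1, u2.1, u2.2} {out.2, u3.1, u3.2} {u1.1} {u1.2}


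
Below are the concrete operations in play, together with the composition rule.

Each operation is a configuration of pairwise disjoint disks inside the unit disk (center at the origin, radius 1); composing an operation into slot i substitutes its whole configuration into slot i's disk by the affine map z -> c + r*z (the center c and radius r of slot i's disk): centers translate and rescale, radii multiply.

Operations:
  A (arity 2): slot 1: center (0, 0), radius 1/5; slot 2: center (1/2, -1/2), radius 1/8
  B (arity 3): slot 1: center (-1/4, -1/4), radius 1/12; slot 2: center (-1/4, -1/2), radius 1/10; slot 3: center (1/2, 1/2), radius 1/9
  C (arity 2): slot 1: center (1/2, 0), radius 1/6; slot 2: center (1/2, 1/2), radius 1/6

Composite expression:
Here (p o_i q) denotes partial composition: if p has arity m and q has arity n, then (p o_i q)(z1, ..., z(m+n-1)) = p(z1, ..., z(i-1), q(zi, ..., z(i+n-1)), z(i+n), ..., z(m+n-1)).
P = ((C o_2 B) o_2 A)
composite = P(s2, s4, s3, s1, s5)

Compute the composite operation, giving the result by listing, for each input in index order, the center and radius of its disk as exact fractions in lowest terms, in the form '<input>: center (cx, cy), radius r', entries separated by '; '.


Each s-disk chains the slot maps above it in C; radii multiply.
s2: after 1 affine step, its disk has center (1/2, 0), radius 1/6
s4: after 3 affine steps, its disk has center (11/24, 11/24), radius 1/360
s3: after 3 affine steps, its disk has center (67/144, 65/144), radius 1/576
s1: after 2 affine steps, its disk has center (11/24, 5/12), radius 1/60
s5: after 2 affine steps, its disk has center (7/12, 7/12), radius 1/54

s1: center (11/24, 5/12), radius 1/60; s2: center (1/2, 0), radius 1/6; s3: center (67/144, 65/144), radius 1/576; s4: center (11/24, 11/24), radius 1/360; s5: center (7/12, 7/12), radius 1/54


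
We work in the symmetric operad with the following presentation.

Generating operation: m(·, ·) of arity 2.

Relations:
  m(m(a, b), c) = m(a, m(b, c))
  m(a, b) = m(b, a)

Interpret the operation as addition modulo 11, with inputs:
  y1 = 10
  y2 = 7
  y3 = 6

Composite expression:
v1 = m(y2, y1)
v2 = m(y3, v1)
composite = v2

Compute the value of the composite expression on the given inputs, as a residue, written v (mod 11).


1 (mod 11)

m(y2, y1) = 6
m(y3, m(y2, y1)) = 1


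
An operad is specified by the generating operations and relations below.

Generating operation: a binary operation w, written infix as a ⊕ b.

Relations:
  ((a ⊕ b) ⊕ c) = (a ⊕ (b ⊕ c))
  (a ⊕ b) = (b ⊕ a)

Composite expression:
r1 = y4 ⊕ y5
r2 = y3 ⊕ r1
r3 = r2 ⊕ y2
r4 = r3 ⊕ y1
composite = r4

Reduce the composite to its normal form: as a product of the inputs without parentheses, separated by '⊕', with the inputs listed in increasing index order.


y1 ⊕ y2 ⊕ y3 ⊕ y4 ⊕ y5

With w associative and commutative, the y-input set is all that matters.
(y4 ⊕ y5) flattens to y4 ⊕ y5
(y3 ⊕ (y4 ⊕ y5)) flattens to y3 ⊕ y4 ⊕ y5
((y3 ⊕ (y4 ⊕ y5)) ⊕ y2) flattens to y3 ⊕ y4 ⊕ y5 ⊕ y2
(((y3 ⊕ (y4 ⊕ y5)) ⊕ y2) ⊕ y1) flattens to y3 ⊕ y4 ⊕ y5 ⊕ y2 ⊕ y1
sorting the factors by input index: y1 ⊕ y2 ⊕ y3 ⊕ y4 ⊕ y5


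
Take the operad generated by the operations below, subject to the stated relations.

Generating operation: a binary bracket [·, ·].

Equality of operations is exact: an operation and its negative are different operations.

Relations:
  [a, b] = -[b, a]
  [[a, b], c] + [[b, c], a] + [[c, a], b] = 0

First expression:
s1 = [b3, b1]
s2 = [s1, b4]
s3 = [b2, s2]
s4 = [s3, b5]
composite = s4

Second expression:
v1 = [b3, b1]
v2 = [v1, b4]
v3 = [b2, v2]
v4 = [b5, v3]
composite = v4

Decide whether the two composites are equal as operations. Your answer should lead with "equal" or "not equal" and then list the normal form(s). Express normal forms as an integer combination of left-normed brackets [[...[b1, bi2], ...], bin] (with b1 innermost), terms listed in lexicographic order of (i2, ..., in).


not equal; the first gives [[[[b1, b3], b4], b2], b5] and the second -[[[[b1, b3], b4], b2], b5]

The first expression, normalized: [[[[b1, b3], b4], b2], b5]
The second expression, normalized: -[[[[b1, b3], b4], b2], b5]
The normal forms differ: not equal.


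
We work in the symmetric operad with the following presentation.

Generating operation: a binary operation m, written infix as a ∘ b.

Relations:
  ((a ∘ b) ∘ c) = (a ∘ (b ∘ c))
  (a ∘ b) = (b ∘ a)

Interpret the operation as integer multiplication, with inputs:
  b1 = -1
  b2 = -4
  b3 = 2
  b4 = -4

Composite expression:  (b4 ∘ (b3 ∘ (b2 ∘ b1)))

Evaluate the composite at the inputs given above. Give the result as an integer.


-32

(b2 ∘ b1) = 4
(b3 ∘ (b2 ∘ b1)) = 8
(b4 ∘ (b3 ∘ (b2 ∘ b1))) = -32


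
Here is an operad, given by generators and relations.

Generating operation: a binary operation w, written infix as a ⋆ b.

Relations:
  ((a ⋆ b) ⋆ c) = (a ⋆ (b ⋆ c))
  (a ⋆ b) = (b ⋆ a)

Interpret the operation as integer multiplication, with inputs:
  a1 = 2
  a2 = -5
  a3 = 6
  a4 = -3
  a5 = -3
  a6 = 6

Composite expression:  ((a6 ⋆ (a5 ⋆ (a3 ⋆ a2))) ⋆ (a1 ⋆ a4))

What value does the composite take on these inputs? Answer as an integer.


-3240

(a3 ⋆ a2) = -30
(a5 ⋆ (a3 ⋆ a2)) = 90
(a6 ⋆ (a5 ⋆ (a3 ⋆ a2))) = 540
(a1 ⋆ a4) = -6
((a6 ⋆ (a5 ⋆ (a3 ⋆ a2))) ⋆ (a1 ⋆ a4)) = -3240


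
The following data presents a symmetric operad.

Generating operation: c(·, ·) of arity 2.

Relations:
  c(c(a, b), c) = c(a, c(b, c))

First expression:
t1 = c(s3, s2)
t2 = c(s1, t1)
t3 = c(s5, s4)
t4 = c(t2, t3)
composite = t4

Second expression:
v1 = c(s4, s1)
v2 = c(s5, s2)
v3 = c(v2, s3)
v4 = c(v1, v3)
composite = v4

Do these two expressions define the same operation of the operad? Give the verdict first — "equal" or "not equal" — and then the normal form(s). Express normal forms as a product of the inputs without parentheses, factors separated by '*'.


not equal; the first gives s1 * s3 * s2 * s5 * s4 and the second s4 * s1 * s5 * s2 * s3

The first expression, normalized: s1 * s3 * s2 * s5 * s4
The second expression, normalized: s4 * s1 * s5 * s2 * s3
They disagree, so not equal.


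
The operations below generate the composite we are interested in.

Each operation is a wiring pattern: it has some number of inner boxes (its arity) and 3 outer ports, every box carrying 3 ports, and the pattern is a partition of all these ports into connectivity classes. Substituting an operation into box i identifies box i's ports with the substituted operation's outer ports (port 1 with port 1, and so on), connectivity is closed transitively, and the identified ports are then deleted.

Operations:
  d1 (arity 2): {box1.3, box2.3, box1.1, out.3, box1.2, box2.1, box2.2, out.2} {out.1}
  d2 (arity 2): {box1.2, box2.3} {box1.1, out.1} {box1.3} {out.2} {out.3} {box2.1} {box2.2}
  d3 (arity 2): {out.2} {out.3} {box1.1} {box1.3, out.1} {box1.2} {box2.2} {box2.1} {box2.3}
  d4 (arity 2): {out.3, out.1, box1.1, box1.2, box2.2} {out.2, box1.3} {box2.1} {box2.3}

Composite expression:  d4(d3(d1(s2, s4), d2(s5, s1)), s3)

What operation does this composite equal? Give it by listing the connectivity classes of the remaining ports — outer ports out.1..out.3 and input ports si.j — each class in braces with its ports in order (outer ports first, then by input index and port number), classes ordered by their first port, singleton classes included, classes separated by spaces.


After gluing at d4, chains via deleted ports link the s-ports.
through d1, on inputs (s2, s4): {out.1} {out.2, out.3, s2.1, s2.2, s2.3, s4.1, s4.2, s4.3} (out.j = stage outer ports)
through d2, on inputs (s5, s1): {out.1, s5.1} {out.2} {out.3} {s1.1} {s1.2} {s1.3, s5.2} {s5.3} (out.j = stage outer ports)
through d3, on inputs (s2, s4, s5, s1): {out.1, s2.1, s2.2, s2.3, s4.1, s4.2, s4.3} {out.2} {out.3} {s1.1} {s1.2} {s1.3, s5.2} {s5.1} {s5.3} (out.j = stage outer ports)
through d4, on inputs (s2, s4, s5, s1, s3): {out.1, out.3, s2.1, s2.2, s2.3, s3.2, s4.1, s4.2, s4.3} {out.2} {s1.1} {s1.2} {s1.3, s5.2} {s3.1} {s3.3} {s5.1} {s5.3} (out.j = stage outer ports)

{out.1, out.3, s2.1, s2.2, s2.3, s3.2, s4.1, s4.2, s4.3} {out.2} {s1.1} {s1.2} {s1.3, s5.2} {s3.1} {s3.3} {s5.1} {s5.3}


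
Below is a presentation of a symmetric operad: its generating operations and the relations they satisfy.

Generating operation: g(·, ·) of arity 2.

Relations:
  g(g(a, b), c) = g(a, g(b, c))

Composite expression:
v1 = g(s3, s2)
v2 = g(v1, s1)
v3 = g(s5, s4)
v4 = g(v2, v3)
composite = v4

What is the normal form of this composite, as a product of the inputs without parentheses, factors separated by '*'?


The g-tree's shape is irrelevant; the s-reading-order decides.
g(s3, s2) collapses to s3 * s2
g(g(s3, s2), s1) collapses to s3 * s2 * s1
g(s5, s4) collapses to s5 * s4
g(g(g(s3, s2), s1), g(s5, s4)) collapses to s3 * s2 * s1 * s5 * s4

s3 * s2 * s1 * s5 * s4


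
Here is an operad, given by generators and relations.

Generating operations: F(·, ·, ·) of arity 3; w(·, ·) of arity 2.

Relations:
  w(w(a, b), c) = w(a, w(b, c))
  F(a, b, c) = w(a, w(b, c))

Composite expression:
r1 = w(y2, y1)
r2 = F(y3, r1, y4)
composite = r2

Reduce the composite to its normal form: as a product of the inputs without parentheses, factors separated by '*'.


y3 * y2 * y1 * y4

Associativity of F dissolves the nesting; only the y-input order survives.
w(y2, y1) unparenthesizes to y2 * y1
F(y3, w(y2, y1), y4) unparenthesizes to y3 * y2 * y1 * y4


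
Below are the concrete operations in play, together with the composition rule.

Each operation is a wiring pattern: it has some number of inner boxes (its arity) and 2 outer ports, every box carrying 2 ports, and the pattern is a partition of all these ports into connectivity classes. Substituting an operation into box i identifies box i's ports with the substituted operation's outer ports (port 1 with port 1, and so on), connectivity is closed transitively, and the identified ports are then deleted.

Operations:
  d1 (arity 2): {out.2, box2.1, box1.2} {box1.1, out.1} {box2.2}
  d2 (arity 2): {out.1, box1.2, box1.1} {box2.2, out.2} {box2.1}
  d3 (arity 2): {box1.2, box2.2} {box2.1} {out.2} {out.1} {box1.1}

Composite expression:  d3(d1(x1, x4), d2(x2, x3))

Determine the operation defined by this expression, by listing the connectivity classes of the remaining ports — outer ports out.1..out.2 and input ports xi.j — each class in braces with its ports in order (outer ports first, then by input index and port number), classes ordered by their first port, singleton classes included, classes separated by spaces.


{out.1} {out.2} {x1.1} {x1.2, x3.2, x4.1} {x2.1, x2.2} {x3.1} {x4.2}


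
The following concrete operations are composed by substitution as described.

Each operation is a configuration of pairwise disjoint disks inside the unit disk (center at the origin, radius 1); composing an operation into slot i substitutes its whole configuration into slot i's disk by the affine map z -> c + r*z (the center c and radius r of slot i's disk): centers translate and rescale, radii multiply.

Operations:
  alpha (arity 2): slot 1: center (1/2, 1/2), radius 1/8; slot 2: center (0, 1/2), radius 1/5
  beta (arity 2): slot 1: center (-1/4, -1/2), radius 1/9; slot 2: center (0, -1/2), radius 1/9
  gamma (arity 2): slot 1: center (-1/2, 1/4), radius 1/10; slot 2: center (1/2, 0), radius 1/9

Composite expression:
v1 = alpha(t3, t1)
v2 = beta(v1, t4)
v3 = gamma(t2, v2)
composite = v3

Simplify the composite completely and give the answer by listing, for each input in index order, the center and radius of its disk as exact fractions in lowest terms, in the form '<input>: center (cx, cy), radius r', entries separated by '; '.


Nesting under gamma composes maps z -> c + r*z down each t-path.
t2: after 1 affine step, its disk has center (-1/2, 1/4), radius 1/10
t3: after 3 affine steps, its disk has center (155/324, -4/81), radius 1/648
t1: after 3 affine steps, its disk has center (17/36, -4/81), radius 1/405
t4: after 2 affine steps, its disk has center (1/2, -1/18), radius 1/81

t1: center (17/36, -4/81), radius 1/405; t2: center (-1/2, 1/4), radius 1/10; t3: center (155/324, -4/81), radius 1/648; t4: center (1/2, -1/18), radius 1/81


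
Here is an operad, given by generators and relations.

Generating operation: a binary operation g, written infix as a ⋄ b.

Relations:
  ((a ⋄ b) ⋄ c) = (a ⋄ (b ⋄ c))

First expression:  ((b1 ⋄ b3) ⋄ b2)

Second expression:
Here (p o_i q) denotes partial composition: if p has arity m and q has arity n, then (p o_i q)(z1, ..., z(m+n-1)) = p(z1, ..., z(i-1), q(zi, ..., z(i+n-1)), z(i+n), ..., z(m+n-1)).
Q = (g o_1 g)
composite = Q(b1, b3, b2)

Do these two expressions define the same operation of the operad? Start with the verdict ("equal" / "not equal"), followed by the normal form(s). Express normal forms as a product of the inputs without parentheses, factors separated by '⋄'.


equal; the common form is b1 ⋄ b3 ⋄ b2

Reducing the first expression gives b1 ⋄ b3 ⋄ b2
Reducing the second expression gives b1 ⋄ b3 ⋄ b2
Identical normal forms: equal.


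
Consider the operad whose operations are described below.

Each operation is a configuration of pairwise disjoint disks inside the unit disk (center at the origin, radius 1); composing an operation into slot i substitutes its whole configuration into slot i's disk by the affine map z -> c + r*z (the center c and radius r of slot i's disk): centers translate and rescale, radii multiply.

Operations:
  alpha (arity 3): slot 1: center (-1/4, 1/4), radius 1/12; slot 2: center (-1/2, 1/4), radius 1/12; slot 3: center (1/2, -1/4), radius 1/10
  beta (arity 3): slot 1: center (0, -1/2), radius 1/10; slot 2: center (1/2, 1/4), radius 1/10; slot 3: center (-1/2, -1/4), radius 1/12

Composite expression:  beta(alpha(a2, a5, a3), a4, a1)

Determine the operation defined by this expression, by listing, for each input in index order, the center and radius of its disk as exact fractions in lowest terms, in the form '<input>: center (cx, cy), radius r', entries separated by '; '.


a1: center (-1/2, -1/4), radius 1/12; a2: center (-1/40, -19/40), radius 1/120; a3: center (1/20, -21/40), radius 1/100; a4: center (1/2, 1/4), radius 1/10; a5: center (-1/20, -19/40), radius 1/120

Affine substitution under beta: radii multiply and a-centers shift.
a2 passes through 2 substitutions, ending at center (-1/40, -19/40), radius 1/120
a5 passes through 2 substitutions, ending at center (-1/20, -19/40), radius 1/120
a3 passes through 2 substitutions, ending at center (1/20, -21/40), radius 1/100
a4 passes through 1 substitution, ending at center (1/2, 1/4), radius 1/10
a1 passes through 1 substitution, ending at center (-1/2, -1/4), radius 1/12


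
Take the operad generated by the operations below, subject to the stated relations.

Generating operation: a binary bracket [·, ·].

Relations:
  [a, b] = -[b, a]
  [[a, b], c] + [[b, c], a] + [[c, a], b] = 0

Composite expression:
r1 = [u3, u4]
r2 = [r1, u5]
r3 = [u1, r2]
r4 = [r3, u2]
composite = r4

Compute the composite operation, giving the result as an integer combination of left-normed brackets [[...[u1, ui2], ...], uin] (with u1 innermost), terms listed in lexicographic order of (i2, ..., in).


[[[[u1, u3], u4], u5], u2] - [[[[u1, u4], u3], u5], u2] - [[[[u1, u5], u3], u4], u2] + [[[[u1, u5], u4], u3], u2]

A multilinear Lie element is pinned by u1-initial words (u1 innermost).
Composite bracket: [[u1, [[u3, u4], u5]], u2]
Under [a, b] = ab - ba we get 16 signed associative words (2^4 = 16).
Words beginning with u1 determine it all:
  sign of u1u3u4u5u2 is +1, so it contributes +[[[[u1, u3], u4], u5], u2]
  sign of u1u4u3u5u2 is -1, so it contributes -[[[[u1, u4], u3], u5], u2]
  sign of u1u5u3u4u2 is -1, so it contributes -[[[[u1, u5], u3], u4], u2]
  sign of u1u5u4u3u2 is +1, so it contributes +[[[[u1, u5], u4], u3], u2]


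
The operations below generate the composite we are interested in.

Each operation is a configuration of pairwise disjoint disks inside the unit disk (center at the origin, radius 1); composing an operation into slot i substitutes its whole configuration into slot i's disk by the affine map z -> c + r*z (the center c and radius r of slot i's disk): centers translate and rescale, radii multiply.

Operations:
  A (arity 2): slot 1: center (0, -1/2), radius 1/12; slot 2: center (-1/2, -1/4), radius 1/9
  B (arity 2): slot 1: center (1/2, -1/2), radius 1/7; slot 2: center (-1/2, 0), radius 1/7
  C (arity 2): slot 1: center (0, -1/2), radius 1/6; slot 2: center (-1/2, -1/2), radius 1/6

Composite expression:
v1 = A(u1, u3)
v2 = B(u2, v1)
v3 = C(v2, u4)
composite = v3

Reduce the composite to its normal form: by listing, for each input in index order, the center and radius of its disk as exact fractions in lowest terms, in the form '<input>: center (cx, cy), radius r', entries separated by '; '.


u1: center (-1/12, -43/84), radius 1/504; u2: center (1/12, -7/12), radius 1/42; u3: center (-2/21, -85/168), radius 1/378; u4: center (-1/2, -1/2), radius 1/6


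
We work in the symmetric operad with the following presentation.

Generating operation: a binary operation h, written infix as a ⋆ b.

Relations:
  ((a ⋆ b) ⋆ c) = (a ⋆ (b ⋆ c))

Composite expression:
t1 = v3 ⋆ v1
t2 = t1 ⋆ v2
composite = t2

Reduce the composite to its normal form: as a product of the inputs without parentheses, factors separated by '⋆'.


Under associativity of h, the answer is the v's in reading order.
(v3 ⋆ v1) reduces to v3 ⋆ v1
((v3 ⋆ v1) ⋆ v2) reduces to v3 ⋆ v1 ⋆ v2

v3 ⋆ v1 ⋆ v2


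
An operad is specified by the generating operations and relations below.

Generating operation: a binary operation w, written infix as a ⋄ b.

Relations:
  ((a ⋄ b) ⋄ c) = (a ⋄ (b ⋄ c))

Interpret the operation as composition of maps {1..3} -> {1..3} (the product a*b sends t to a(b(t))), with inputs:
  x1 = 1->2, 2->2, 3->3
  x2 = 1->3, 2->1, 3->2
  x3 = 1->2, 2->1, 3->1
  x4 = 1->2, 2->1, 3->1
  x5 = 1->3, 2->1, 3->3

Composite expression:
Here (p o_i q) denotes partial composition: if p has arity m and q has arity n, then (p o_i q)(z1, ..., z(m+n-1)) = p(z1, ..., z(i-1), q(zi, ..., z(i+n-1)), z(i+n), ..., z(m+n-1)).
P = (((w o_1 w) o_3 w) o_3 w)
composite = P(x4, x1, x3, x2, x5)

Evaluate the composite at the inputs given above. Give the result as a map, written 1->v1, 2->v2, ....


(x4 ⋄ x1) = 1->1, 2->1, 3->1
(x3 ⋄ x2) = 1->1, 2->2, 3->1
((x3 ⋄ x2) ⋄ x5) = 1->1, 2->1, 3->1
((x4 ⋄ x1) ⋄ ((x3 ⋄ x2) ⋄ x5)) = 1->1, 2->1, 3->1

1->1, 2->1, 3->1


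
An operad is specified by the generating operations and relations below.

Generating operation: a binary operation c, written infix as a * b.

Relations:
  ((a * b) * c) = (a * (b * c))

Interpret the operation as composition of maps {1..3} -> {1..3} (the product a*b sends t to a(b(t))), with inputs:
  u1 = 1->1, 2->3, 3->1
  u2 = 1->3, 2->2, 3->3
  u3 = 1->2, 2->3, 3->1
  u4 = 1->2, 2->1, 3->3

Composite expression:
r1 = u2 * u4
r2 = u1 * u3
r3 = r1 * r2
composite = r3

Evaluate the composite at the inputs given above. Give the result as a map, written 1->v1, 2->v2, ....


1->3, 2->2, 3->2

(u2 * u4) = 1->2, 2->3, 3->3
(u1 * u3) = 1->3, 2->1, 3->1
((u2 * u4) * (u1 * u3)) = 1->3, 2->2, 3->2


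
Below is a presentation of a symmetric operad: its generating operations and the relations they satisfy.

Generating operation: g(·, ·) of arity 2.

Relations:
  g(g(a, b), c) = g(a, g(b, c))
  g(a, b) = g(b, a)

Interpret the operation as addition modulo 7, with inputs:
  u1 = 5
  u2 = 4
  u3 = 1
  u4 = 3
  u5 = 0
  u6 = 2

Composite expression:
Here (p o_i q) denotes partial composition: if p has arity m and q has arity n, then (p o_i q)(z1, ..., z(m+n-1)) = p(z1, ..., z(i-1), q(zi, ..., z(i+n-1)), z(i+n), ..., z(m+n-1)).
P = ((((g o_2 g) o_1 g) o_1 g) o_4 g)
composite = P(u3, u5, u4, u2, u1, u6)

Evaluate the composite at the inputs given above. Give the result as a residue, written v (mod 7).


1 (mod 7)

g(u3, u5) = 1
g(g(u3, u5), u4) = 4
g(u2, u1) = 2
g(g(u2, u1), u6) = 4
g(g(g(u3, u5), u4), g(g(u2, u1), u6)) = 1


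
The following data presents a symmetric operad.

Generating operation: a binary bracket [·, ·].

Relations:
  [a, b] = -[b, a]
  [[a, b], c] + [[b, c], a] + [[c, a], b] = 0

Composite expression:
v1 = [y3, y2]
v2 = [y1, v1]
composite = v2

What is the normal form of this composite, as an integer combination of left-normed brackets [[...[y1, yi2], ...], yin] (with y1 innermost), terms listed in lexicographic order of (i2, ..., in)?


-[[y1, y2], y3] + [[y1, y3], y2]

Left-normed coefficients sit on the y1-initial expansion words.
Composite bracket: [y1, [y3, y2]]
Each bracket splits as ab - ba, giving 4 signed words (2^2 = 4).
Only words starting with y1 matter:
  sign of y1y2y3 is -1, so it contributes -[[y1, y2], y3]
  sign of y1y3y2 is +1, so it contributes +[[y1, y3], y2]


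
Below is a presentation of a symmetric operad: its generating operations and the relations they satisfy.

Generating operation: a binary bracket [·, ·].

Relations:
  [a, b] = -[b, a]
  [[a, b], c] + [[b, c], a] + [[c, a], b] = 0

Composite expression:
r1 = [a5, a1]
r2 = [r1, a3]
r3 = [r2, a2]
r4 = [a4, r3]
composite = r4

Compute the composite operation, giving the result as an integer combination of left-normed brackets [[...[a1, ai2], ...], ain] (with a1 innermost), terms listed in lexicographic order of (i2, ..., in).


[[[[a1, a5], a3], a2], a4]

Antisymmetry and Jacobi reduce to a1-anchored left-normed brackets.
Composite bracket: [a4, [[[a5, a1], a3], a2]]
The bracket unfolds into 16 signed words via [a, b] = ab - ba (2^4 = 16).
Only words starting with a1 matter:
  the word a1a5a3a2a4 carries sign +1 and contributes +[[[[a1, a5], a3], a2], a4]


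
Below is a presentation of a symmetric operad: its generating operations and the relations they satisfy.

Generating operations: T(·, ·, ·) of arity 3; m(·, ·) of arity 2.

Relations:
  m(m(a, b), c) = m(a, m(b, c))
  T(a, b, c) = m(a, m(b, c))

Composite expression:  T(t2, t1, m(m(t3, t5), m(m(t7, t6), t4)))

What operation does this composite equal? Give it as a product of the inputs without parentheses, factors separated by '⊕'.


t2 ⊕ t1 ⊕ t3 ⊕ t5 ⊕ t7 ⊕ t6 ⊕ t4

The T-tree's shape is irrelevant; the t-reading-order decides.
m(t3, t5) spells out as t3 ⊕ t5
m(t7, t6) spells out as t7 ⊕ t6
m(m(t7, t6), t4) spells out as t7 ⊕ t6 ⊕ t4
m(m(t3, t5), m(m(t7, t6), t4)) spells out as t3 ⊕ t5 ⊕ t7 ⊕ t6 ⊕ t4
T(t2, t1, m(m(t3, t5), m(m(t7, t6), t4))) spells out as t2 ⊕ t1 ⊕ t3 ⊕ t5 ⊕ t7 ⊕ t6 ⊕ t4


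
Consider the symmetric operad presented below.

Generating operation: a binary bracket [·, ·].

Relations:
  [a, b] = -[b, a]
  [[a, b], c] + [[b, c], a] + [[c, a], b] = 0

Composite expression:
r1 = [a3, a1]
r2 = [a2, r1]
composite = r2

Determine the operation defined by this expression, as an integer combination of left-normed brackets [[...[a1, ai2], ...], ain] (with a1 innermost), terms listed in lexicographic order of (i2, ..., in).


[[a1, a3], a2]

Skip Jacobi rewriting: expand, keep a1-initial words, read off terms.
Composite bracket: [a2, [a3, a1]]
Each bracket splits as ab - ba, giving 4 signed words (2^2 = 4).
The a1-initial words carry the normal form:
  a1a3a2 appears with sign +1, giving the term +[[a1, a3], a2]


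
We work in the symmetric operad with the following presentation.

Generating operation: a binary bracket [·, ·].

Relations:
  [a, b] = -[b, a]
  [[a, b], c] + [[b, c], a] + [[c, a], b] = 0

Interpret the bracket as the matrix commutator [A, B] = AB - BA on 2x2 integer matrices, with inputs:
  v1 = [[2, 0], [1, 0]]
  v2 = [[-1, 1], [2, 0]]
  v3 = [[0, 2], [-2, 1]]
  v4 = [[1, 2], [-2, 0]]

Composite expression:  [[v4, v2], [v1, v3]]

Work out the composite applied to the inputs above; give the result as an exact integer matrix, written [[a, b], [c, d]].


[[9, 60], [-36, -9]]

[v4, v2] = [[6, 3], [0, -6]]
[v1, v3] = [[-2, 4], [3, 2]]
[[v4, v2], [v1, v3]] = [[9, 60], [-36, -9]]


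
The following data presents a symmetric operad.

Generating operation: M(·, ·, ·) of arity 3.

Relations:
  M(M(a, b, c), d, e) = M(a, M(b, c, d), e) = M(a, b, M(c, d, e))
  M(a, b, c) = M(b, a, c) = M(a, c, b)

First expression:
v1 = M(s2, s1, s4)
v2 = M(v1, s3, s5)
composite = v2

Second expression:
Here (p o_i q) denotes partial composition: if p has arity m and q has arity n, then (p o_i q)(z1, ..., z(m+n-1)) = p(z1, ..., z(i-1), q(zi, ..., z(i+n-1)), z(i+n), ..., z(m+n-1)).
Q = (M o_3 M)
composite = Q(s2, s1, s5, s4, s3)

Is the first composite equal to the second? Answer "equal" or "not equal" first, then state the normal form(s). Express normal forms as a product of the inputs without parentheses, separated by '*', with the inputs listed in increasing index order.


The first expression reduces to s1 * s2 * s3 * s4 * s5
The second expression reduces to s1 * s2 * s3 * s4 * s5
Same normal form: equal.

equal; both compose to s1 * s2 * s3 * s4 * s5
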